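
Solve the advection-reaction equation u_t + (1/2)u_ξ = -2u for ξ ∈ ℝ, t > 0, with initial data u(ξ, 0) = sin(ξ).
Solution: Substitute u = exp(-2t)w.
Then u_t = exp(-2t)(w_t - 2w), u_ξ = exp(-2t)w_ξ; substituting and dividing by exp(-2t), the lower-order terms cancel: w_t + (1/2)w_ξ = 0 (standard advection equation).
Data for w: w(ξ,0) = u(ξ,0) = sin(ξ).
By characteristics (dξ/dt = 1/2), w(ξ,t) = f(ξ - (1/2)t) with f = w(·, 0).
So w(ξ,t) = -sin(t/2 - ξ), and u(ξ,t) = exp(-2t)w(ξ,t).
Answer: u(ξ, t) = -exp(-2t)sin(t/2 - ξ)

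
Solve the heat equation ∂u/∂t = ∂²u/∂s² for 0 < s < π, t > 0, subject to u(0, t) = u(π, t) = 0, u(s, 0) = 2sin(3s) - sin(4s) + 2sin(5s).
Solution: Using separation of variables u = X(s)T(t):
Eigenfunctions: sin(ns), n = 1, 2, 3, ...
General solution: u(s, t) = Σ c_n sin(ns) exp(-n² t)
Matching u(s,0) = 2sin(3s) - sin(4s) + 2sin(5s) term by term: c_3=2, c_4=-1, c_5=2.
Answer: u(s, t) = 2exp(-9t)sin(3s) - exp(-16t)sin(4s) + 2exp(-25t)sin(5s)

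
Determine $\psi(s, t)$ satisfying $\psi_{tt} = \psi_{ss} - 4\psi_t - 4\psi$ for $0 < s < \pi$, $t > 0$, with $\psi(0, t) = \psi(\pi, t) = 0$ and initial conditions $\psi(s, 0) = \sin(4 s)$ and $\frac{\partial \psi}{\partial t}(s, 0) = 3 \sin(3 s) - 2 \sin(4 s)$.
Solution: Substitute $\psi = e^{-2t}u$, i.e. $u = e^{2t}\psi$.
By the product rule, $\psi_t = e^{-2t}(u_t - 2u)$, $\psi_{tt} = e^{-2t}(u_{tt} - 4u_t + 4u)$, $\psi_{ss} = e^{-2t}u_{ss}$.
Substituting into the PDE and dividing by $e^{-2t}$: $u_{tt} - 4u_t + 4u = u_{ss} - 4(u_t - 2u) - 4u$.
The lower-order terms cancel, leaving the standard wave equation $u_{tt} = u_{ss}$.
Initial data for $u$: $u(s,0) = \psi(s,0) = \sin(4 s)$; $u_t(s,0) = \psi_t(s,0) + 2\psi(s,0) = 3 \sin(3 s)$. The boundary conditions carry over: $u(0,t) = u(\pi,t) = 0$.
Solve for $u$:
  Using separation of variables $u = X(s)T(t)$:
  Eigenfunctions: $\sin(ns)$, $n = 1, 2, 3, \ldots$
  General solution: $u(s, t) = \sum [A_n \cos(n t) + B_n \sin(n t)] \sin(ns)$
  From $u(s,0) = \sin(4 s)$: $A_4=1$. From $u_t(s,0) = 3 \sin(3 s)$, using $u_t(s,0) = \sum \omega_n B_n \sin(ns)$ with $\omega_n = n$: $B_3 = 3/3 = 1$.
Hence $u(s,t) = \sin(3 s) \sin(3 t) + \sin(4 s) \cos(4 t)$.
Transform back: $\psi(s,t) = e^{-2t}u(s,t)$.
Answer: $\psi(s, t) = e^{-2 t} \sin(3 s) \sin(3 t) + e^{-2 t} \sin(4 s) \cos(4 t)$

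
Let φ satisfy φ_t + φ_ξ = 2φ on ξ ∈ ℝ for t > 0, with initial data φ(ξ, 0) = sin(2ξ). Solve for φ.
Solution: Substitute φ = exp(2t)u.
Then φ_t = exp(2t)(u_t + 2u), φ_ξ = exp(2t)u_ξ; substituting and dividing by exp(2t), the lower-order terms cancel: u_t + u_ξ = 0 (standard advection equation).
Data for u: u(ξ,0) = φ(ξ,0) = sin(2ξ).
By characteristics (dξ/dt = 1), u(ξ,t) = f(ξ - t) with f = u(·, 0).
So u(ξ,t) = -sin(2t - 2ξ), and φ(ξ,t) = exp(2t)u(ξ,t).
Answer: φ(ξ, t) = -exp(2t)sin(2t - 2ξ)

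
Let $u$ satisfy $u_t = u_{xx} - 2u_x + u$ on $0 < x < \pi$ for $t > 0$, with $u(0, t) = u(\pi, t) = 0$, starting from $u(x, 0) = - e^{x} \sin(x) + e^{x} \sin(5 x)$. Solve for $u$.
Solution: Substitute $u = e^{x}w$, i.e. $w = e^{-x}u$.
By the product rule, $u_x = e^{x}(w_x + w)$, $u_{xx} = e^{x}(w_{xx} + 2w_x + w)$, $u_t = e^{x}w_t$.
Substituting into the PDE and dividing by $e^{x}$: $w_t = (w_{xx} + 2w_x + w) - 2(w_x + w) + w$.
The lower-order terms cancel, leaving the standard heat equation $w_t = w_{xx}$.
Initial data for $w$: $w(x,0) = e^{-x}u(x,0) = - \sin(x) + \sin(5 x)$. The boundary conditions carry over: $w(0,t) = w(\pi,t) = 0$.
Solve for $w$:
  Using separation of variables $w = X(x)T(t)$:
  Eigenfunctions: $\sin(nx)$, $n = 1, 2, 3, \ldots$
  General solution: $w(x, t) = \sum c_n \sin(nx) e^{-n^2 t}$
  Matching $w(x,0) = - \sin(x) + \sin(5 x)$ term by term: $c_1=-1, c_5=1$.
Hence $w(x,t) = - e^{-t} \sin(x) + e^{-25 t} \sin(5 x)$.
Transform back: $u(x,t) = e^{x}w(x,t)$.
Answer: $u(x, t) = - e^{-t} e^{x} \sin(x) + e^{-25 t} e^{x} \sin(5 x)$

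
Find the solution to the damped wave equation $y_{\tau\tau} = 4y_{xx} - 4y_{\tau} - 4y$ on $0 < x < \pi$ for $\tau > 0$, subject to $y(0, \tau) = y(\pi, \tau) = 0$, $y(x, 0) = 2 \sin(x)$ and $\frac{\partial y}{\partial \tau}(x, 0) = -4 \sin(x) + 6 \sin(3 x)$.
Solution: Substitute $y = e^{-2\tau}u$, i.e. $u = e^{2\tau}y$.
By the product rule, $y_{\tau} = e^{-2\tau}(u_{\tau} - 2u)$, $y_{\tau\tau} = e^{-2\tau}(u_{\tau\tau} - 4u_{\tau} + 4u)$, $y_{xx} = e^{-2\tau}u_{xx}$.
Substituting into the PDE and dividing by $e^{-2\tau}$: $u_{\tau\tau} - 4u_{\tau} + 4u = 4u_{xx} - 4(u_{\tau} - 2u) - 4u$.
The lower-order terms cancel, leaving the standard wave equation $u_{\tau\tau} = 4u_{xx}$.
Initial data for $u$: $u(x,0) = y(x,0) = 2 \sin(x)$; $u_{\tau}(x,0) = y_{\tau}(x,0) + 2y(x,0) = 6 \sin(3 x)$. The boundary conditions carry over: $u(0,\tau) = u(\pi,\tau) = 0$.
Solve for $u$:
  Using separation of variables $u = X(x)T(\tau)$:
  Eigenfunctions: $\sin(nx)$, $n = 1, 2, 3, \ldots$
  General solution: $u(x, \tau) = \sum [A_n \cos(2n \tau) + B_n \sin(2n \tau)] \sin(nx)$
  From $u(x,0) = 2 \sin(x)$: $A_1=2$. From $u_{\tau}(x,0) = 6 \sin(3 x)$, using $u_{\tau}(x,0) = \sum \omega_n B_n \sin(nx)$ with $\omega_n = 2n$: $B_3 = 6/6 = 1$.
Hence $u(x,\tau) = 2 \sin(x) \cos(2 \tau) + \sin(3 x) \sin(6 \tau)$.
Transform back: $y(x,\tau) = e^{-2\tau}u(x,\tau)$.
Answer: $y(x, \tau) = e^{-2 \tau} \sin(6 \tau) \sin(3 x) + 2 e^{-2 \tau} \sin(x) \cos(2 \tau)$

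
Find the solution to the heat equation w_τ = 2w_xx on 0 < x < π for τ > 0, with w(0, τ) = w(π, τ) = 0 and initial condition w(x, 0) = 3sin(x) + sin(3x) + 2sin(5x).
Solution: Separating variables: w = Σ c_n exp(-2n²τ) sin(nx). From w(x,0) = 3sin(x) + sin(3x) + 2sin(5x): c_1=3, c_3=1, c_5=2.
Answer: w(x, τ) = 3exp(-2τ)sin(x) + exp(-18τ)sin(3x) + 2exp(-50τ)sin(5x)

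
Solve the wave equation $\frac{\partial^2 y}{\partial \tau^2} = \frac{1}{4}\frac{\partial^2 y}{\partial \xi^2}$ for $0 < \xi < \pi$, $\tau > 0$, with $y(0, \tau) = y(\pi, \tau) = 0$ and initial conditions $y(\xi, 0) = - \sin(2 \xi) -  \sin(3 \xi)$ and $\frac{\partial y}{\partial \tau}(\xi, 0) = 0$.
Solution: Separating variables: $y = \sum [A_n \cos(\omega_n \tau) + B_n \sin(\omega_n \tau)] \sin(n\xi)$, $\omega_n = n/2$. From ICs: $A_2=-1, A_3=-1$.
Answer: $y(\xi, \tau) = - \sin(2 \xi) \cos(\tau) -  \sin(3 \xi) \cos(3 \tau/2)$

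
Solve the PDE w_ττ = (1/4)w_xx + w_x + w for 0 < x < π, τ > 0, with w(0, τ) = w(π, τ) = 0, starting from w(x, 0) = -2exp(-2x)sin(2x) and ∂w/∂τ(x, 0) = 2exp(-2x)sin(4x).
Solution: Substitute w = exp(-2x)u, i.e. u = exp(2x)w.
By the product rule, w_x = exp(-2x)(u_x - 2u), w_xx = exp(-2x)(u_xx - 4u_x + 4u), w_ττ = exp(-2x)u_ττ.
Substituting into the PDE and dividing by exp(-2x): u_ττ = (1/4)(u_xx - 4u_x + 4u) + (u_x - 2u) + u.
The lower-order terms cancel, leaving the standard wave equation u_ττ = (1/4)u_xx.
Initial data for u: u(x,0) = exp(2x)w(x,0) = -2sin(2x); u_τ(x,0) = exp(2x)w_τ(x,0) = 2sin(4x). The boundary conditions carry over: u(0,τ) = u(π,τ) = 0.
Solve for u:
  Using separation of variables u = X(x)T(τ):
  Eigenfunctions: sin(nx), n = 1, 2, 3, ...
  General solution: u(x, τ) = Σ [A_n cos(n τ/2) + B_n sin(n τ/2)] sin(nx)
  From u(x,0) = -2sin(2x): A_2=-2. From u_τ(x,0) = 2sin(4x), using u_τ(x,0) = Σ ω_n B_n sin(nx) with ω_n = n/2: B_4 = 2/2 = 1.
Hence u(x,τ) = -2sin(2x)cos(τ) + sin(4x)sin(2τ).
Transform back: w(x,τ) = exp(-2x)u(x,τ).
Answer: w(x, τ) = -2exp(-2x)sin(2x)cos(τ) + exp(-2x)sin(4x)sin(2τ)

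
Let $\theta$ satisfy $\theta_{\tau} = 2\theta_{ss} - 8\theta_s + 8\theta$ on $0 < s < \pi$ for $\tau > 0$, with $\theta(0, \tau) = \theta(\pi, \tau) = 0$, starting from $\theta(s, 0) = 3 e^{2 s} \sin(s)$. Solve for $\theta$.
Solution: Substitute $\theta = e^{2s}u$.
Then $\theta_s = e^{2s}(u_s + 2u)$, $\theta_{ss} = e^{2s}(u_{ss} + 4u_s + 4u)$, $\theta_{\tau} = e^{2s}u_{\tau}$; substituting and dividing by $e^{2s}$, the lower-order terms cancel: $u_{\tau} = 2u_{ss}$ (standard heat equation).
Data for $u$: $u(s,0) = e^{-2s}\theta(s,0) = 3 \sin(s)$. The boundary conditions carry over: $u(0,\tau) = u(\pi,\tau) = 0$.
Separating variables: $u = \sum c_n e^{-2n^2\tau} \sin(ns)$. From $u(s,0) = 3 \sin(s)$: $c_1=3$.
So $u(s,\tau) = 3 e^{-2 \tau} \sin(s)$, and $\theta(s,\tau) = e^{2s}u(s,\tau)$.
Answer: $\theta(s, \tau) = 3 e^{-2 \tau} e^{2 s} \sin(s)$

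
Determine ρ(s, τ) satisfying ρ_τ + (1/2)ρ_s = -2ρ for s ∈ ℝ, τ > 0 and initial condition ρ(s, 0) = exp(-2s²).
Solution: Substitute ρ = exp(-2τ)u.
Then ρ_τ = exp(-2τ)(u_τ - 2u), ρ_s = exp(-2τ)u_s; substituting and dividing by exp(-2τ), the lower-order terms cancel: u_τ + (1/2)u_s = 0 (standard advection equation).
Data for u: u(s,0) = ρ(s,0) = exp(-2s²).
By characteristics (ds/dτ = 1/2), u(s,τ) = f(s - (1/2)τ) with f = u(·, 0).
So u(s,τ) = exp(-2(s - τ/2)²), and ρ(s,τ) = exp(-2τ)u(s,τ).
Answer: ρ(s, τ) = exp(-2τ)exp(-2(s - τ/2)²)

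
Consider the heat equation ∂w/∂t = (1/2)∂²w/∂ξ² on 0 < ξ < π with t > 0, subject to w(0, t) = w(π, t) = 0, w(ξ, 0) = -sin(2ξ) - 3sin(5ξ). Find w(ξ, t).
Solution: Separating variables: w = Σ c_n exp(-n²t/2) sin(nξ). From w(ξ,0) = -sin(2ξ) - 3sin(5ξ): c_2=-1, c_5=-3.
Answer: w(ξ, t) = -exp(-2t)sin(2ξ) - 3exp(-25t/2)sin(5ξ)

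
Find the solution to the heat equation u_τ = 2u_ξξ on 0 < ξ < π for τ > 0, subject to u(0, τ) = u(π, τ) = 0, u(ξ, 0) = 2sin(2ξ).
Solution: Separating variables: u = Σ c_n exp(-2n²τ) sin(nξ). From u(ξ,0) = 2sin(2ξ): c_2=2.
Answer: u(ξ, τ) = 2exp(-8τ)sin(2ξ)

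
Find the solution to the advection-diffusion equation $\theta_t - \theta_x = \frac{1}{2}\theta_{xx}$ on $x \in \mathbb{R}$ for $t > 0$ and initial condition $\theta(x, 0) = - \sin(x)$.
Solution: Change to a moving frame: let $\eta = x + t$, $\sigma = t$ and write $\theta(x,t) = u(\eta,\sigma)$.
By the chain rule $\theta_t = u_{\sigma} + u_{\eta}$, $\theta_x = u_{\eta}$, $\theta_{xx} = u_{\eta\eta}$.
Then $\theta_t - \theta_x = u_{\sigma}$: the advection term cancels and the PDE becomes the heat equation $u_{\sigma} = \frac{1}{2}u_{\eta\eta}$ on $\eta \in \mathbb{R}$.
Initial data: $u(\eta,0) = \theta(\eta,0) = - \sin(\eta)$.
On $\eta \in \mathbb{R}$ each mode satisfies $(\sin(n\eta))'' = -n^2 \sin(n\eta)$, so $e^{-n^2\sigma/2} \sin(n\eta)$ solves the heat equation; by superposition $u(\eta,\sigma) = \sum c_n e^{-n^2\sigma/2} \sin(n\eta)$.
Reading off the coefficients: $c_1=-1$, so $u(\eta,\sigma) = - e^{-\sigma/2} \sin(\eta)$.
Substituting back $\eta = x + t$, $\sigma = t$: $\theta(x,t) = u(x + t, t)$.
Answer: $\theta(x, t) = - e^{-t/2} \sin(t + x)$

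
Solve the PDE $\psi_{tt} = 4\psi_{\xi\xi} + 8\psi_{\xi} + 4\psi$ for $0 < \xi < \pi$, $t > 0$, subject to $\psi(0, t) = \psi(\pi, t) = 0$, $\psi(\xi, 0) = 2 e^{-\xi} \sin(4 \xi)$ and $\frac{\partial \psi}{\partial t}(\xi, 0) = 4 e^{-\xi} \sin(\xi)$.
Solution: Substitute $\psi = e^{-\xi}u$, i.e. $u = e^{\xi}\psi$.
By the product rule, $\psi_{\xi} = e^{-\xi}(u_{\xi} - u)$, $\psi_{\xi\xi} = e^{-\xi}(u_{\xi\xi} - 2u_{\xi} + u)$, $\psi_{tt} = e^{-\xi}u_{tt}$.
Substituting into the PDE and dividing by $e^{-\xi}$: $u_{tt} = 4(u_{\xi\xi} - 2u_{\xi} + u) + 8(u_{\xi} - u) + 4u$.
The lower-order terms cancel, leaving the standard wave equation $u_{tt} = 4u_{\xi\xi}$.
Initial data for $u$: $u(\xi,0) = e^{\xi}\psi(\xi,0) = 2 \sin(4 \xi)$; $u_t(\xi,0) = e^{\xi}\psi_t(\xi,0) = 4 \sin(\xi)$. The boundary conditions carry over: $u(0,t) = u(\pi,t) = 0$.
Solve for $u$:
  Using separation of variables $u = X(\xi)T(t)$:
  Eigenfunctions: $\sin(n\xi)$, $n = 1, 2, 3, \ldots$
  General solution: $u(\xi, t) = \sum [A_n \cos(2n t) + B_n \sin(2n t)] \sin(n\xi)$
  From $u(\xi,0) = 2 \sin(4 \xi)$: $A_4=2$. From $u_t(\xi,0) = 4 \sin(\xi)$, using $u_t(\xi,0) = \sum \omega_n B_n \sin(n\xi)$ with $\omega_n = 2n$: $B_1 = 4/2 = 2$.
Hence $u(\xi,t) = 2 \sin(2 t) \sin(\xi) + 2 \sin(4 \xi) \cos(8 t)$.
Transform back: $\psi(\xi,t) = e^{-\xi}u(\xi,t)$.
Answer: $\psi(\xi, t) = 2 e^{-\xi} \sin(\xi) \sin(2 t) + 2 e^{-\xi} \sin(4 \xi) \cos(8 t)$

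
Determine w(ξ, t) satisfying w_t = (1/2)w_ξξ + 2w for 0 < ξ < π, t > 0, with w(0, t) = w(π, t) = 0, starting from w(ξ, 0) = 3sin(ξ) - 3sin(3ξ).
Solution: Substitute w = exp(2t)u.
Then w_t = exp(2t)(u_t + 2u), w_ξξ = exp(2t)u_ξξ; substituting and dividing by exp(2t), the lower-order terms cancel: u_t = (1/2)u_ξξ (standard heat equation).
Data for u: u(ξ,0) = w(ξ,0) = 3sin(ξ) - 3sin(3ξ). The boundary conditions carry over: u(0,t) = u(π,t) = 0.
Separating variables: u = Σ c_n exp(-n²t/2) sin(nξ). From u(ξ,0) = 3sin(ξ) - 3sin(3ξ): c_1=3, c_3=-3.
So u(ξ,t) = 3exp(-t/2)sin(ξ) - 3exp(-9t/2)sin(3ξ), and w(ξ,t) = exp(2t)u(ξ,t).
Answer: w(ξ, t) = 3exp(3t/2)sin(ξ) - 3exp(-5t/2)sin(3ξ)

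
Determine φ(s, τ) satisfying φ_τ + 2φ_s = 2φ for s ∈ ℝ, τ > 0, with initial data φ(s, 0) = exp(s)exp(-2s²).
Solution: Substitute φ = exp(s)u, i.e. u = exp(-s)φ.
By the product rule, φ_s = exp(s)(u_s + u), φ_τ = exp(s)u_τ.
Substituting into the PDE and dividing by exp(s): u_τ + 2(u_s + u) = 2u.
The lower-order terms cancel, leaving the standard advection equation u_τ + 2u_s = 0.
Initial data for u: u(s,0) = exp(-s)φ(s,0) = exp(-2s²).
Solve for u:
  By method of characteristics (waves move right with speed 2):
  Along characteristics s - 2τ = const, u is constant, so u(s,τ) = f(s - 2τ) with f = u(·, 0).
Hence u(s,τ) = exp(-2(s - 2τ)²).
Transform back: φ(s,τ) = exp(s)u(s,τ).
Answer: φ(s, τ) = exp(s)exp(-2(s - 2τ)²)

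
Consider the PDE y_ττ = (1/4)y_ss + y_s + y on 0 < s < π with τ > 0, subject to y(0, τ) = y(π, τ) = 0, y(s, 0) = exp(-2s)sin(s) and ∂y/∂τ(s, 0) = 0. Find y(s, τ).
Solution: Substitute y = exp(-2s)u.
Then y_s = exp(-2s)(u_s - 2u), y_ss = exp(-2s)(u_ss - 4u_s + 4u), y_ττ = exp(-2s)u_ττ; substituting and dividing by exp(-2s), the lower-order terms cancel: u_ττ = (1/4)u_ss (standard wave equation).
Data for u: u(s,0) = exp(2s)y(s,0) = sin(s); u_τ(s,0) = exp(2s)y_τ(s,0) = 0. The boundary conditions carry over: u(0,τ) = u(π,τ) = 0.
Separating variables: u = Σ [A_n cos(ω_n τ) + B_n sin(ω_n τ)] sin(ns), ω_n = n/2. From ICs: A_1=1.
So u(s,τ) = sin(s)cos(τ/2), and y(s,τ) = exp(-2s)u(s,τ).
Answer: y(s, τ) = exp(-2s)sin(s)cos(τ/2)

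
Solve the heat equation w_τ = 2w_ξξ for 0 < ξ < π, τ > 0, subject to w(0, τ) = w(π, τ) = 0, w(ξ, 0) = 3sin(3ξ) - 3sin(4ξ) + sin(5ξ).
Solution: Separating variables: w = Σ c_n exp(-2n²τ) sin(nξ). From w(ξ,0) = 3sin(3ξ) - 3sin(4ξ) + sin(5ξ): c_3=3, c_4=-3, c_5=1.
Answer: w(ξ, τ) = 3exp(-18τ)sin(3ξ) - 3exp(-32τ)sin(4ξ) + exp(-50τ)sin(5ξ)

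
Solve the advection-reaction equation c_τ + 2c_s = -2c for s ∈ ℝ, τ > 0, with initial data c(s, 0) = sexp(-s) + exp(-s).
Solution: Substitute c = exp(-s)u.
Then c_s = exp(-s)(u_s - u), c_τ = exp(-s)u_τ; substituting and dividing by exp(-s), the lower-order terms cancel: u_τ + 2u_s = 0 (standard advection equation).
Data for u: u(s,0) = exp(s)c(s,0) = s + 1.
By characteristics (ds/dτ = 2), u(s,τ) = f(s - 2τ) with f = u(·, 0).
So u(s,τ) = s - 2τ + 1, and c(s,τ) = exp(-s)u(s,τ).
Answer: c(s, τ) = sexp(-s) - 2τexp(-s) + exp(-s)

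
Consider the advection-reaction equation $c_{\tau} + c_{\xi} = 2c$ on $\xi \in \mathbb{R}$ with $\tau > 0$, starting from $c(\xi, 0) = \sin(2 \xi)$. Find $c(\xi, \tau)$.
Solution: Substitute $c = e^{2\tau}u$, i.e. $u = e^{-2\tau}c$.
By the product rule, $c_{\tau} = e^{2\tau}(u_{\tau} + 2u)$, $c_{\xi} = e^{2\tau}u_{\xi}$.
Substituting into the PDE and dividing by $e^{2\tau}$: $u_{\tau} + 2u + u_{\xi} = 2u$.
The lower-order terms cancel, leaving the standard advection equation $u_{\tau} + u_{\xi} = 0$.
Initial data for $u$: $u(\xi,0) = c(\xi,0) = \sin(2 \xi)$.
Solve for $u$:
  By method of characteristics (waves move right with speed 1):
  Along characteristics $\xi - \tau =$ const, $u$ is constant, so $u(\xi,\tau) = f(\xi - \tau)$ with $f = u( \cdot , 0)$.
Hence $u(\xi,\tau) = \sin(2 \xi - 2 \tau)$.
Transform back: $c(\xi,\tau) = e^{2\tau}u(\xi,\tau)$.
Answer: $c(\xi, \tau) = - e^{2 \tau} \sin(2 \tau - 2 \xi)$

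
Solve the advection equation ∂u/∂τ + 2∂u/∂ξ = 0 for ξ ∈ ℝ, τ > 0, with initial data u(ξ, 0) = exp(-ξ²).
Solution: By characteristics (dξ/dτ = 2), u(ξ,τ) = f(ξ - 2τ) with f = u(·, 0).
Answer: u(ξ, τ) = exp(-(ξ - 2τ)²)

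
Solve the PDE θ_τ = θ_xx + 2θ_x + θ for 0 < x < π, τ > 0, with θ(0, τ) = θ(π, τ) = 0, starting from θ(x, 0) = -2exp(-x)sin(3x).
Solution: Substitute θ = exp(-x)u, i.e. u = exp(x)θ.
By the product rule, θ_x = exp(-x)(u_x - u), θ_xx = exp(-x)(u_xx - 2u_x + u), θ_τ = exp(-x)u_τ.
Substituting into the PDE and dividing by exp(-x): u_τ = (u_xx - 2u_x + u) + 2(u_x - u) + u.
The lower-order terms cancel, leaving the standard heat equation u_τ = u_xx.
Initial data for u: u(x,0) = exp(x)θ(x,0) = -2sin(3x). The boundary conditions carry over: u(0,τ) = u(π,τ) = 0.
Solve for u:
  Using separation of variables u = X(x)G(τ):
  Eigenfunctions: sin(nx), n = 1, 2, 3, ...
  General solution: u(x, τ) = Σ c_n sin(nx) exp(-n² τ)
  Matching u(x,0) = -2sin(3x) term by term: c_3=-2.
Hence u(x,τ) = -2exp(-9τ)sin(3x).
Transform back: θ(x,τ) = exp(-x)u(x,τ).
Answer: θ(x, τ) = -2exp(-x)exp(-9τ)sin(3x)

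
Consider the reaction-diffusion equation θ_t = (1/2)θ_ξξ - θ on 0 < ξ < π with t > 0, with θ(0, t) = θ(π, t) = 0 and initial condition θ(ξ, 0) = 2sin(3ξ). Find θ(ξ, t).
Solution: Substitute θ = exp(-t)u, i.e. u = exp(t)θ.
By the product rule, θ_t = exp(-t)(u_t - u), θ_ξξ = exp(-t)u_ξξ.
Substituting into the PDE and dividing by exp(-t): u_t - u = (1/2)u_ξξ - u.
The lower-order terms cancel, leaving the standard heat equation u_t = (1/2)u_ξξ.
Initial data for u: u(ξ,0) = θ(ξ,0) = 2sin(3ξ). The boundary conditions carry over: u(0,t) = u(π,t) = 0.
Solve for u:
  Using separation of variables u = X(ξ)G(t):
  Eigenfunctions: sin(nξ), n = 1, 2, 3, ...
  General solution: u(ξ, t) = Σ c_n sin(nξ) exp(-n² t/2)
  Matching u(ξ,0) = 2sin(3ξ) term by term: c_3=2.
Hence u(ξ,t) = 2exp(-9t/2)sin(3ξ).
Transform back: θ(ξ,t) = exp(-t)u(ξ,t).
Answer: θ(ξ, t) = 2exp(-11t/2)sin(3ξ)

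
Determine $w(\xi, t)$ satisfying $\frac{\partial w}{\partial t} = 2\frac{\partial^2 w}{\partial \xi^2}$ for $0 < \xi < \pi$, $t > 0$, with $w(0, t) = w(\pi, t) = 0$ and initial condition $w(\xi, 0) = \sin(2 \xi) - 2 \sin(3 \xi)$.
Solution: Separating variables: $w = \sum c_n e^{-2n^2t} \sin(n\xi)$. From $w(\xi,0) = \sin(2 \xi) - 2 \sin(3 \xi)$: $c_2=1, c_3=-2$.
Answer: $w(\xi, t) = e^{-8 t} \sin(2 \xi) - 2 e^{-18 t} \sin(3 \xi)$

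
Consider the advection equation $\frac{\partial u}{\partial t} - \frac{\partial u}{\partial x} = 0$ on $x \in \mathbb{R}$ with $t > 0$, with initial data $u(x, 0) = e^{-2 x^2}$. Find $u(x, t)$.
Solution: By method of characteristics (waves move left with speed 1):
Along characteristics $x + t =$ const, $u$ is constant, so $u(x,t) = f(x + t)$ with $f = u( \cdot , 0)$.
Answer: $u(x, t) = e^{-2 (t + x)^2}$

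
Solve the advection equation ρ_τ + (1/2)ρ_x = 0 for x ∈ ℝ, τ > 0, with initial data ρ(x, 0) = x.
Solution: By characteristics (dx/dτ = 1/2), ρ(x,τ) = f(x - (1/2)τ) with f = ρ(·, 0).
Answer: ρ(x, τ) = x - (1/2)τ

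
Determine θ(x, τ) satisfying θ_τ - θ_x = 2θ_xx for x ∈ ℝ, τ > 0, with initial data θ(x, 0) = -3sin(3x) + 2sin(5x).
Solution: Change to a moving frame: let η = x + τ, σ = τ and write θ(x,τ) = u(η,σ).
By the chain rule θ_τ = u_σ + u_η, θ_x = u_η, θ_xx = u_ηη.
Then θ_τ - θ_x = u_σ: the advection term cancels and the PDE becomes the heat equation u_σ = 2u_ηη on η ∈ ℝ.
Initial data: u(η,0) = θ(η,0) = -3sin(3η) + 2sin(5η).
On η ∈ ℝ each mode satisfies (sin(nη))″ = -n² sin(nη), so exp(-2n²σ) sin(nη) solves the heat equation; by superposition u(η,σ) = Σ c_n exp(-2n²σ) sin(nη).
Reading off the coefficients: c_3=-3, c_5=2, so u(η,σ) = -3exp(-18σ)sin(3η) + 2exp(-50σ)sin(5η).
Substituting back η = x + τ, σ = τ: θ(x,τ) = u(x + τ, τ).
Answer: θ(x, τ) = -3exp(-18τ)sin(3x + 3τ) + 2exp(-50τ)sin(5x + 5τ)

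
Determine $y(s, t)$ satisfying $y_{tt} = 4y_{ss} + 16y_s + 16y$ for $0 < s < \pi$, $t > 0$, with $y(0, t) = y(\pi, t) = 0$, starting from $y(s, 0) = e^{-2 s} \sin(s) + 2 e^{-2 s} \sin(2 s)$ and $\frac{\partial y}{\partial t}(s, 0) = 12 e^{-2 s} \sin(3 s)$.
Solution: Substitute $y = e^{-2s}u$, i.e. $u = e^{2s}y$.
By the product rule, $y_s = e^{-2s}(u_s - 2u)$, $y_{ss} = e^{-2s}(u_{ss} - 4u_s + 4u)$, $y_{tt} = e^{-2s}u_{tt}$.
Substituting into the PDE and dividing by $e^{-2s}$: $u_{tt} = 4(u_{ss} - 4u_s + 4u) + 16(u_s - 2u) + 16u$.
The lower-order terms cancel, leaving the standard wave equation $u_{tt} = 4u_{ss}$.
Initial data for $u$: $u(s,0) = e^{2s}y(s,0) = \sin(s) + 2 \sin(2 s)$; $u_t(s,0) = e^{2s}y_t(s,0) = 12 \sin(3 s)$. The boundary conditions carry over: $u(0,t) = u(\pi,t) = 0$.
Solve for $u$:
  Using separation of variables $u = X(s)T(t)$:
  Eigenfunctions: $\sin(ns)$, $n = 1, 2, 3, \ldots$
  General solution: $u(s, t) = \sum [A_n \cos(2n t) + B_n \sin(2n t)] \sin(ns)$
  From $u(s,0) = \sin(s) + 2 \sin(2 s)$: $A_1=1, A_2=2$. From $u_t(s,0) = 12 \sin(3 s)$, using $u_t(s,0) = \sum \omega_n B_n \sin(ns)$ with $\omega_n = 2n$: $B_3 = 12/6 = 2$.
Hence $u(s,t) = \sin(s) \cos(2 t) + 2 \sin(2 s) \cos(4 t) + 2 \sin(3 s) \sin(6 t)$.
Transform back: $y(s,t) = e^{-2s}u(s,t)$.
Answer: $y(s, t) = e^{-2 s} \sin(s) \cos(2 t) + 2 e^{-2 s} \sin(2 s) \cos(4 t) + 2 e^{-2 s} \sin(3 s) \sin(6 t)$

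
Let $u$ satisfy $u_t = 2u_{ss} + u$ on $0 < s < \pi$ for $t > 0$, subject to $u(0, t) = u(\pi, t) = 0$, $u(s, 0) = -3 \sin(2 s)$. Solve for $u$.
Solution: Substitute $u = e^{t}w$.
Then $u_t = e^{t}(w_t + w)$, $u_{ss} = e^{t}w_{ss}$; substituting and dividing by $e^{t}$, the lower-order terms cancel: $w_t = 2w_{ss}$ (standard heat equation).
Data for $w$: $w(s,0) = u(s,0) = -3 \sin(2 s)$. The boundary conditions carry over: $w(0,t) = w(\pi,t) = 0$.
Separating variables: $w = \sum c_n e^{-2n^2t} \sin(ns)$. From $w(s,0) = -3 \sin(2 s)$: $c_2=-3$.
So $w(s,t) = -3 e^{-8 t} \sin(2 s)$, and $u(s,t) = e^{t}w(s,t)$.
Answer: $u(s, t) = -3 e^{-7 t} \sin(2 s)$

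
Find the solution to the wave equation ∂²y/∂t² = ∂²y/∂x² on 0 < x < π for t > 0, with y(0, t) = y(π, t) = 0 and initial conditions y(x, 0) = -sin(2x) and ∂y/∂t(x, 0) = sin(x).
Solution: Using separation of variables y = X(x)T(t):
Eigenfunctions: sin(nx), n = 1, 2, 3, ...
General solution: y(x, t) = Σ [A_n cos(n t) + B_n sin(n t)] sin(nx)
From y(x,0) = -sin(2x): A_2=-1. From y_t(x,0) = sin(x), using y_t(x,0) = Σ ω_n B_n sin(nx) with ω_n = n: B_1 = 1/1 = 1.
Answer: y(x, t) = sin(t)sin(x) - sin(2x)cos(2t)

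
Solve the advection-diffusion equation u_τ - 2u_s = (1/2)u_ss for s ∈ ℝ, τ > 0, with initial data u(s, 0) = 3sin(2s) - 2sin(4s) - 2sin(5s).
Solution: Change to a moving frame: let η = s + 2τ, σ = τ and write u(s,τ) = w(η,σ).
By the chain rule u_τ = w_σ + 2w_η, u_s = w_η, u_ss = w_ηη.
Then u_τ - 2u_s = w_σ: the advection term cancels and the PDE becomes the heat equation w_σ = (1/2)w_ηη on η ∈ ℝ.
Initial data: w(η,0) = u(η,0) = 3sin(2η) - 2sin(4η) - 2sin(5η).
On η ∈ ℝ each mode satisfies (sin(nη))″ = -n² sin(nη), so exp(-n²σ/2) sin(nη) solves the heat equation; by superposition w(η,σ) = Σ c_n exp(-n²σ/2) sin(nη).
Reading off the coefficients: c_2=3, c_4=-2, c_5=-2, so w(η,σ) = 3exp(-2σ)sin(2η) - 2exp(-8σ)sin(4η) - 2exp(-25σ/2)sin(5η).
Substituting back η = s + 2τ, σ = τ: u(s,τ) = w(s + 2τ, τ).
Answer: u(s, τ) = 3exp(-2τ)sin(2s + 4τ) - 2exp(-8τ)sin(4s + 8τ) - 2exp(-25τ/2)sin(5s + 10τ)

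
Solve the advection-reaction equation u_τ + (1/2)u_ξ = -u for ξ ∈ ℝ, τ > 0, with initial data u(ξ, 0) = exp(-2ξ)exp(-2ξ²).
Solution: Substitute u = exp(-2ξ)w, i.e. w = exp(2ξ)u.
By the product rule, u_ξ = exp(-2ξ)(w_ξ - 2w), u_τ = exp(-2ξ)w_τ.
Substituting into the PDE and dividing by exp(-2ξ): w_τ + (1/2)(w_ξ - 2w) = -w.
The lower-order terms cancel, leaving the standard advection equation w_τ + (1/2)w_ξ = 0.
Initial data for w: w(ξ,0) = exp(2ξ)u(ξ,0) = exp(-2ξ²).
Solve for w:
  By method of characteristics (waves move right with speed 1/2):
  Along characteristics ξ - (1/2)τ = const, w is constant, so w(ξ,τ) = f(ξ - (1/2)τ) with f = w(·, 0).
Hence w(ξ,τ) = exp(-2(ξ - τ/2)²).
Transform back: u(ξ,τ) = exp(-2ξ)w(ξ,τ).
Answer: u(ξ, τ) = exp(-2ξ)exp(-2(ξ - τ/2)²)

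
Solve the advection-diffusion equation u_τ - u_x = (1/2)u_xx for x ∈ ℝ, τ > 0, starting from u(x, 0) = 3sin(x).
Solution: Change to a moving frame: let η = x + τ, σ = τ and write u(x,τ) = w(η,σ).
By the chain rule u_τ = w_σ + w_η, u_x = w_η, u_xx = w_ηη.
Then u_τ - u_x = w_σ: the advection term cancels and the PDE becomes the heat equation w_σ = (1/2)w_ηη on η ∈ ℝ.
Initial data: w(η,0) = u(η,0) = 3sin(η).
On η ∈ ℝ each mode satisfies (sin(nη))″ = -n² sin(nη), so exp(-n²σ/2) sin(nη) solves the heat equation; by superposition w(η,σ) = Σ c_n exp(-n²σ/2) sin(nη).
Reading off the coefficients: c_1=3, so w(η,σ) = 3exp(-σ/2)sin(η).
Substituting back η = x + τ, σ = τ: u(x,τ) = w(x + τ, τ).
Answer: u(x, τ) = 3exp(-τ/2)sin(x + τ)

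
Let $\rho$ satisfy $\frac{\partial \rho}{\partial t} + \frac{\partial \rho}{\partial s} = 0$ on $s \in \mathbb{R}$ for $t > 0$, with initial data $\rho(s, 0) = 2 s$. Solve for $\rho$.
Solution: By characteristics ($ds/dt = 1$), $\rho(s,t) = f(s - t)$ with $f = \rho( \cdot , 0)$.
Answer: $\rho(s, t) = 2 s - 2 t$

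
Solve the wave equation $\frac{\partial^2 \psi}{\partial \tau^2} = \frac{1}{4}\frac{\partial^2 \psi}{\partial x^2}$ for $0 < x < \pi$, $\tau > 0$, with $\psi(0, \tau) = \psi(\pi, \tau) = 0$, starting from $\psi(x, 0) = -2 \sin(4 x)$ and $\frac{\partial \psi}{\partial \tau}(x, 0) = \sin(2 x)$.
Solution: Using separation of variables $\psi = X(x)T(\tau)$:
Eigenfunctions: $\sin(nx)$, $n = 1, 2, 3, \ldots$
General solution: $\psi(x, \tau) = \sum [A_n \cos(n \tau/2) + B_n \sin(n \tau/2)] \sin(nx)$
From $\psi(x,0) = -2 \sin(4 x)$: $A_4=-2$. From $\psi_{\tau}(x,0) = \sin(2 x)$, using $\psi_{\tau}(x,0) = \sum \omega_n B_n \sin(nx)$ with $\omega_n = n/2$: $B_2 = 1/1 = 1$.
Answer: $\psi(x, \tau) = \sin(\tau) \sin(2 x) - 2 \sin(4 x) \cos(2 \tau)$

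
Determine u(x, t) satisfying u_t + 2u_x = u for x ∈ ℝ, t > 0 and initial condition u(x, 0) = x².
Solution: Substitute u = exp(t)w.
Then u_t = exp(t)(w_t + w), u_x = exp(t)w_x; substituting and dividing by exp(t), the lower-order terms cancel: w_t + 2w_x = 0 (standard advection equation).
Data for w: w(x,0) = u(x,0) = x².
By characteristics (dx/dt = 2), w(x,t) = f(x - 2t) with f = w(·, 0).
So w(x,t) = 4t² - 4tx + x², and u(x,t) = exp(t)w(x,t).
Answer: u(x, t) = 4t²exp(t) - 4txexp(t) + x²exp(t)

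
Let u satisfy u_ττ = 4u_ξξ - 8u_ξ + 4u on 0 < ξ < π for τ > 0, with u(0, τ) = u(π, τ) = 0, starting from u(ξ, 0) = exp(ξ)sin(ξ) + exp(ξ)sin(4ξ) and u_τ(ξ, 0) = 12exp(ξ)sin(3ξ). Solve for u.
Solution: Substitute u = exp(ξ)w.
Then u_ξ = exp(ξ)(w_ξ + w), u_ξξ = exp(ξ)(w_ξξ + 2w_ξ + w), u_ττ = exp(ξ)w_ττ; substituting and dividing by exp(ξ), the lower-order terms cancel: w_ττ = 4w_ξξ (standard wave equation).
Data for w: w(ξ,0) = exp(-ξ)u(ξ,0) = sin(ξ) + sin(4ξ); w_τ(ξ,0) = exp(-ξ)u_τ(ξ,0) = 12sin(3ξ). The boundary conditions carry over: w(0,τ) = w(π,τ) = 0.
Separating variables: w = Σ [A_n cos(ω_n τ) + B_n sin(ω_n τ)] sin(nξ), ω_n = 2n. From ICs (B_n = velocity coefficient / ω_n): A_1=1, A_4=1, B_3=2.
So w(ξ,τ) = sin(ξ)cos(2τ) + 2sin(3ξ)sin(6τ) + sin(4ξ)cos(8τ), and u(ξ,τ) = exp(ξ)w(ξ,τ).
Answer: u(ξ, τ) = exp(ξ)sin(ξ)cos(2τ) + 2exp(ξ)sin(3ξ)sin(6τ) + exp(ξ)sin(4ξ)cos(8τ)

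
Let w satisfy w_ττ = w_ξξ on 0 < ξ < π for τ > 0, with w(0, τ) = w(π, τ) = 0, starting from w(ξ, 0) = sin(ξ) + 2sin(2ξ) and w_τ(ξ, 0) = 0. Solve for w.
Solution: Using separation of variables w = X(ξ)T(τ):
Eigenfunctions: sin(nξ), n = 1, 2, 3, ...
General solution: w(ξ, τ) = Σ [A_n cos(n τ) + B_n sin(n τ)] sin(nξ)
From w(ξ,0) = sin(ξ) + 2sin(2ξ): A_1=1, A_2=2. From w_τ(ξ,0) = 0: all B_n = 0.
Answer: w(ξ, τ) = sin(ξ)cos(τ) + 2sin(2ξ)cos(2τ)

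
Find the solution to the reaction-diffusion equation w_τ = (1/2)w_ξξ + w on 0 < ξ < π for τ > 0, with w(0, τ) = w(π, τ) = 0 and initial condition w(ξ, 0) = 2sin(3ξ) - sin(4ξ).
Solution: Substitute w = exp(τ)u.
Then w_τ = exp(τ)(u_τ + u), w_ξξ = exp(τ)u_ξξ; substituting and dividing by exp(τ), the lower-order terms cancel: u_τ = (1/2)u_ξξ (standard heat equation).
Data for u: u(ξ,0) = w(ξ,0) = 2sin(3ξ) - sin(4ξ). The boundary conditions carry over: u(0,τ) = u(π,τ) = 0.
Separating variables: u = Σ c_n exp(-n²τ/2) sin(nξ). From u(ξ,0) = 2sin(3ξ) - sin(4ξ): c_3=2, c_4=-1.
So u(ξ,τ) = -exp(-8τ)sin(4ξ) + 2exp(-9τ/2)sin(3ξ), and w(ξ,τ) = exp(τ)u(ξ,τ).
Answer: w(ξ, τ) = -exp(-7τ)sin(4ξ) + 2exp(-7τ/2)sin(3ξ)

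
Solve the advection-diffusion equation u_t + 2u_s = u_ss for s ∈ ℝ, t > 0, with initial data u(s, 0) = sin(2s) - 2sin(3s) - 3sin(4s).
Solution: Change to a moving frame: let η = s - 2t, σ = t and write u(s,t) = w(η,σ).
By the chain rule u_t = w_σ - 2w_η, u_s = w_η, u_ss = w_ηη.
Then u_t + 2u_s = w_σ: the advection term cancels and the PDE becomes the heat equation w_σ = w_ηη on η ∈ ℝ.
Initial data: w(η,0) = u(η,0) = sin(2η) - 2sin(3η) - 3sin(4η).
On η ∈ ℝ each mode satisfies (sin(nη))″ = -n² sin(nη), so exp(-n²σ) sin(nη) solves the heat equation; by superposition w(η,σ) = Σ c_n exp(-n²σ) sin(nη).
Reading off the coefficients: c_2=1, c_3=-2, c_4=-3, so w(η,σ) = exp(-4σ)sin(2η) - 2exp(-9σ)sin(3η) - 3exp(-16σ)sin(4η).
Substituting back η = s - 2t, σ = t: u(s,t) = w(s - 2t, t).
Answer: u(s, t) = exp(-4t)sin(2s - 4t) - 2exp(-9t)sin(3s - 6t) - 3exp(-16t)sin(4s - 8t)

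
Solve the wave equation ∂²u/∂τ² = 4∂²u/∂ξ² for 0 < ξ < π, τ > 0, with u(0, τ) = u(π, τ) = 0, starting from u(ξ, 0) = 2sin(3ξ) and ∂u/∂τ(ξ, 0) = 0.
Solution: Using separation of variables u = X(ξ)T(τ):
Eigenfunctions: sin(nξ), n = 1, 2, 3, ...
General solution: u(ξ, τ) = Σ [A_n cos(2n τ) + B_n sin(2n τ)] sin(nξ)
From u(ξ,0) = 2sin(3ξ): A_3=2. From u_τ(ξ,0) = 0: all B_n = 0.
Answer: u(ξ, τ) = 2sin(3ξ)cos(6τ)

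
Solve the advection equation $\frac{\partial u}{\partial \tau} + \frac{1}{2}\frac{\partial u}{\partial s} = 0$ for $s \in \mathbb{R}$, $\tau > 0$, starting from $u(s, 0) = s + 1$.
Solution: By characteristics ($ds/d\tau = 1/2$), $u(s,\tau) = f(s - \frac{1}{2}\tau)$ with $f = u( \cdot , 0)$.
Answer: $u(s, \tau) = -\frac{1}{2} \tau + s + 1$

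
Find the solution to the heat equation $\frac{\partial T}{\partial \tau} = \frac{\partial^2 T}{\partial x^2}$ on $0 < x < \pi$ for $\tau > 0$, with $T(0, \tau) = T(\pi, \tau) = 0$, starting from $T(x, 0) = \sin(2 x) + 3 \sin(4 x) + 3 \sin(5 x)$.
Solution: Separating variables: $T = \sum c_n e^{-n^2\tau} \sin(nx)$. From $T(x,0) = \sin(2 x) + 3 \sin(4 x) + 3 \sin(5 x)$: $c_2=1, c_4=3, c_5=3$.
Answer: $T(x, \tau) = e^{-4 \tau} \sin(2 x) + 3 e^{-16 \tau} \sin(4 x) + 3 e^{-25 \tau} \sin(5 x)$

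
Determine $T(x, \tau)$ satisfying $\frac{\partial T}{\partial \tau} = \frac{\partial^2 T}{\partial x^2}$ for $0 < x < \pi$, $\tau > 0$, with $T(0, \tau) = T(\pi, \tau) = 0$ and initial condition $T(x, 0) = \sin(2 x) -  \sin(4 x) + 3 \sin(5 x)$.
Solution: Using separation of variables $T = X(x)G(\tau)$:
Eigenfunctions: $\sin(nx)$, $n = 1, 2, 3, \ldots$
General solution: $T(x, \tau) = \sum c_n \sin(nx) e^{-n^2 \tau}$
Matching $T(x,0) = \sin(2 x) - \sin(4 x) + 3 \sin(5 x)$ term by term: $c_2=1, c_4=-1, c_5=3$.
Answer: $T(x, \tau) = e^{-4 \tau} \sin(2 x) -  e^{-16 \tau} \sin(4 x) + 3 e^{-25 \tau} \sin(5 x)$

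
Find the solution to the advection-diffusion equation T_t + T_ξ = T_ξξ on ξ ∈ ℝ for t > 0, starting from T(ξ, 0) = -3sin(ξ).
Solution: Change to a moving frame: let η = ξ - t, σ = t and write T(ξ,t) = u(η,σ).
By the chain rule T_t = u_σ - u_η, T_ξ = u_η, T_ξξ = u_ηη.
Then T_t + T_ξ = u_σ: the advection term cancels and the PDE becomes the heat equation u_σ = u_ηη on η ∈ ℝ.
Initial data: u(η,0) = T(η,0) = -3sin(η).
On η ∈ ℝ each mode satisfies (sin(nη))″ = -n² sin(nη), so exp(-n²σ) sin(nη) solves the heat equation; by superposition u(η,σ) = Σ c_n exp(-n²σ) sin(nη).
Reading off the coefficients: c_1=-3, so u(η,σ) = -3exp(-σ)sin(η).
Substituting back η = ξ - t, σ = t: T(ξ,t) = u(ξ - t, t).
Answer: T(ξ, t) = 3exp(-t)sin(t - ξ)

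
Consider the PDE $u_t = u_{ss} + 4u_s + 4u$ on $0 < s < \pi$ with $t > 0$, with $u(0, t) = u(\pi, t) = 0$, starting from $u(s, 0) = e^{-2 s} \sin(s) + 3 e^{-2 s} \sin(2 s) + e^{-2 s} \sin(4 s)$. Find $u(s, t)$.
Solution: Substitute $u = e^{-2s}w$.
Then $u_s = e^{-2s}(w_s - 2w)$, $u_{ss} = e^{-2s}(w_{ss} - 4w_s + 4w)$, $u_t = e^{-2s}w_t$; substituting and dividing by $e^{-2s}$, the lower-order terms cancel: $w_t = w_{ss}$ (standard heat equation).
Data for $w$: $w(s,0) = e^{2s}u(s,0) = \sin(s) + 3 \sin(2 s) + \sin(4 s)$. The boundary conditions carry over: $w(0,t) = w(\pi,t) = 0$.
Separating variables: $w = \sum c_n e^{-n^2t} \sin(ns)$. From $w(s,0) = \sin(s) + 3 \sin(2 s) + \sin(4 s)$: $c_1=1, c_2=3, c_4=1$.
So $w(s,t) = e^{-t} \sin(s) + 3 e^{-4 t} \sin(2 s) + e^{-16 t} \sin(4 s)$, and $u(s,t) = e^{-2s}w(s,t)$.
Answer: $u(s, t) = e^{-2 s} e^{-t} \sin(s) + 3 e^{-2 s} e^{-4 t} \sin(2 s) + e^{-2 s} e^{-16 t} \sin(4 s)$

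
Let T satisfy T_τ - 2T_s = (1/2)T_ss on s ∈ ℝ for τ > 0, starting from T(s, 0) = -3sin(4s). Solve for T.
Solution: Moving frame: η = s + 2τ, σ = τ, T = u(η,σ), so T_τ = u_σ + 2u_η and T_ss = u_ηη.
Hence T_τ - 2T_s = u_σ and the PDE becomes the heat equation u_σ = (1/2)u_ηη on η ∈ ℝ.
Initial data: u(η,0) = T(η,0) = -3sin(4η). Each mode sin(nη) decays as exp(-n²σ/2) on ℝ, so u(η,σ) = Σ c_n exp(-n²σ/2) sin(nη) with c_4=-3: u(η,σ) = -3exp(-8σ)sin(4η).
Substituting back: T(s,τ) = u(s + 2τ, τ).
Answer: T(s, τ) = -3exp(-8τ)sin(4s + 8τ)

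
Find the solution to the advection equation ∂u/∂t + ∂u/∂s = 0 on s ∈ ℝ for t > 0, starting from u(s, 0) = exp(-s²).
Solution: By method of characteristics (waves move right with speed 1):
Along characteristics s - t = const, u is constant, so u(s,t) = f(s - t) with f = u(·, 0).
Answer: u(s, t) = exp(-(s - t)²)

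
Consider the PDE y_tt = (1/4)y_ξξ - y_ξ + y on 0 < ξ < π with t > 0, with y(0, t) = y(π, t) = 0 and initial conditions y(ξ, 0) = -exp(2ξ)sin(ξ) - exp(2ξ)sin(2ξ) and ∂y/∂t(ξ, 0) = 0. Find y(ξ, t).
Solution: Substitute y = exp(2ξ)u, i.e. u = exp(-2ξ)y.
By the product rule, y_ξ = exp(2ξ)(u_ξ + 2u), y_ξξ = exp(2ξ)(u_ξξ + 4u_ξ + 4u), y_tt = exp(2ξ)u_tt.
Substituting into the PDE and dividing by exp(2ξ): u_tt = (1/4)(u_ξξ + 4u_ξ + 4u) - (u_ξ + 2u) + u.
The lower-order terms cancel, leaving the standard wave equation u_tt = (1/4)u_ξξ.
Initial data for u: u(ξ,0) = exp(-2ξ)y(ξ,0) = -sin(ξ) - sin(2ξ); u_t(ξ,0) = exp(-2ξ)y_t(ξ,0) = 0. The boundary conditions carry over: u(0,t) = u(π,t) = 0.
Solve for u:
  Using separation of variables u = X(ξ)T(t):
  Eigenfunctions: sin(nξ), n = 1, 2, 3, ...
  General solution: u(ξ, t) = Σ [A_n cos(n t/2) + B_n sin(n t/2)] sin(nξ)
  From u(ξ,0) = -sin(ξ) - sin(2ξ): A_1=-1, A_2=-1. From u_t(ξ,0) = 0: all B_n = 0.
Hence u(ξ,t) = -sin(ξ)cos(t/2) - sin(2ξ)cos(t).
Transform back: y(ξ,t) = exp(2ξ)u(ξ,t).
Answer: y(ξ, t) = -exp(2ξ)sin(ξ)cos(t/2) - exp(2ξ)sin(2ξ)cos(t)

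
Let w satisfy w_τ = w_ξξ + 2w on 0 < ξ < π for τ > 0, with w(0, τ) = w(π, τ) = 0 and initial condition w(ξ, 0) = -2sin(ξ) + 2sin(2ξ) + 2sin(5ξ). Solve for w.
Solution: Substitute w = exp(2τ)u.
Then w_τ = exp(2τ)(u_τ + 2u), w_ξξ = exp(2τ)u_ξξ; substituting and dividing by exp(2τ), the lower-order terms cancel: u_τ = u_ξξ (standard heat equation).
Data for u: u(ξ,0) = w(ξ,0) = -2sin(ξ) + 2sin(2ξ) + 2sin(5ξ). The boundary conditions carry over: u(0,τ) = u(π,τ) = 0.
Separating variables: u = Σ c_n exp(-n²τ) sin(nξ). From u(ξ,0) = -2sin(ξ) + 2sin(2ξ) + 2sin(5ξ): c_1=-2, c_2=2, c_5=2.
So u(ξ,τ) = -2exp(-τ)sin(ξ) + 2exp(-4τ)sin(2ξ) + 2exp(-25τ)sin(5ξ), and w(ξ,τ) = exp(2τ)u(ξ,τ).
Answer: w(ξ, τ) = -2exp(τ)sin(ξ) + 2exp(-2τ)sin(2ξ) + 2exp(-23τ)sin(5ξ)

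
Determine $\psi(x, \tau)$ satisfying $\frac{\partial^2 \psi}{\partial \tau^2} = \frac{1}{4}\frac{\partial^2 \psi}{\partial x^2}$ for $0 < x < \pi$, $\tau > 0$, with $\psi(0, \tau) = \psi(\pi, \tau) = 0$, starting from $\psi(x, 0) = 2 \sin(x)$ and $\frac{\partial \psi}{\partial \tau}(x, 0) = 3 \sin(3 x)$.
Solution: Using separation of variables $\psi = X(x)T(\tau)$:
Eigenfunctions: $\sin(nx)$, $n = 1, 2, 3, \ldots$
General solution: $\psi(x, \tau) = \sum [A_n \cos(n \tau/2) + B_n \sin(n \tau/2)] \sin(nx)$
From $\psi(x,0) = 2 \sin(x)$: $A_1=2$. From $\psi_{\tau}(x,0) = 3 \sin(3 x)$, using $\psi_{\tau}(x,0) = \sum \omega_n B_n \sin(nx)$ with $\omega_n = n/2$: $B_3 = 3/(3/2) = 2$.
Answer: $\psi(x, \tau) = 2 \sin(3 \tau/2) \sin(3 x) + 2 \sin(x) \cos(\tau/2)$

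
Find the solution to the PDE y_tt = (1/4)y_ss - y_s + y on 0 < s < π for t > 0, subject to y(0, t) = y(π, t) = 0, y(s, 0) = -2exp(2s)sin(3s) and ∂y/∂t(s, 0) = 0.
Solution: Substitute y = exp(2s)u.
Then y_s = exp(2s)(u_s + 2u), y_ss = exp(2s)(u_ss + 4u_s + 4u), y_tt = exp(2s)u_tt; substituting and dividing by exp(2s), the lower-order terms cancel: u_tt = (1/4)u_ss (standard wave equation).
Data for u: u(s,0) = exp(-2s)y(s,0) = -2sin(3s); u_t(s,0) = exp(-2s)y_t(s,0) = 0. The boundary conditions carry over: u(0,t) = u(π,t) = 0.
Separating variables: u = Σ [A_n cos(ω_n t) + B_n sin(ω_n t)] sin(ns), ω_n = n/2. From ICs: A_3=-2.
So u(s,t) = -2sin(3s)cos(3t/2), and y(s,t) = exp(2s)u(s,t).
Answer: y(s, t) = -2exp(2s)sin(3s)cos(3t/2)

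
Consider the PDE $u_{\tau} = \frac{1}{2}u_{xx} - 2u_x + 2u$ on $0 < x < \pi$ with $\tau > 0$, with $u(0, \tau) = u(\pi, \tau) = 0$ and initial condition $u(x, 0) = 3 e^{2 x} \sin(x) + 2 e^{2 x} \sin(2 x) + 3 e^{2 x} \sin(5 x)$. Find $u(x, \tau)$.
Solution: Substitute $u = e^{2x}w$.
Then $u_x = e^{2x}(w_x + 2w)$, $u_{xx} = e^{2x}(w_{xx} + 4w_x + 4w)$, $u_{\tau} = e^{2x}w_{\tau}$; substituting and dividing by $e^{2x}$, the lower-order terms cancel: $w_{\tau} = \frac{1}{2}w_{xx}$ (standard heat equation).
Data for $w$: $w(x,0) = e^{-2x}u(x,0) = 3 \sin(x) + 2 \sin(2 x) + 3 \sin(5 x)$. The boundary conditions carry over: $w(0,\tau) = w(\pi,\tau) = 0$.
Separating variables: $w = \sum c_n e^{-n^2\tau/2} \sin(nx)$. From $w(x,0) = 3 \sin(x) + 2 \sin(2 x) + 3 \sin(5 x)$: $c_1=3, c_2=2, c_5=3$.
So $w(x,\tau) = 2 e^{-2 \tau} \sin(2 x) + 3 e^{-\tau/2} \sin(x) + 3 e^{-25 \tau/2} \sin(5 x)$, and $u(x,\tau) = e^{2x}w(x,\tau)$.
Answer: $u(x, \tau) = 2 e^{-2 \tau} e^{2 x} \sin(2 x) + 3 e^{-\tau/2} e^{2 x} \sin(x) + 3 e^{-25 \tau/2} e^{2 x} \sin(5 x)$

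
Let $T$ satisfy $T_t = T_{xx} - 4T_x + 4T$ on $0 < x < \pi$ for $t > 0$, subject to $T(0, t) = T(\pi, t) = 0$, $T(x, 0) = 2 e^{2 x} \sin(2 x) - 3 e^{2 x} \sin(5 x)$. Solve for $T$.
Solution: Substitute $T = e^{2x}u$.
Then $T_x = e^{2x}(u_x + 2u)$, $T_{xx} = e^{2x}(u_{xx} + 4u_x + 4u)$, $T_t = e^{2x}u_t$; substituting and dividing by $e^{2x}$, the lower-order terms cancel: $u_t = u_{xx}$ (standard heat equation).
Data for $u$: $u(x,0) = e^{-2x}T(x,0) = 2 \sin(2 x) - 3 \sin(5 x)$. The boundary conditions carry over: $u(0,t) = u(\pi,t) = 0$.
Separating variables: $u = \sum c_n e^{-n^2t} \sin(nx)$. From $u(x,0) = 2 \sin(2 x) - 3 \sin(5 x)$: $c_2=2, c_5=-3$.
So $u(x,t) = 2 e^{-4 t} \sin(2 x) - 3 e^{-25 t} \sin(5 x)$, and $T(x,t) = e^{2x}u(x,t)$.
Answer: $T(x, t) = 2 e^{-4 t} e^{2 x} \sin(2 x) - 3 e^{-25 t} e^{2 x} \sin(5 x)$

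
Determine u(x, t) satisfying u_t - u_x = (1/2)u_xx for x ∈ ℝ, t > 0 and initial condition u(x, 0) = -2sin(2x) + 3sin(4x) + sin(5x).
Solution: Change to a moving frame: let η = x + t, σ = t and write u(x,t) = w(η,σ).
By the chain rule u_t = w_σ + w_η, u_x = w_η, u_xx = w_ηη.
Then u_t - u_x = w_σ: the advection term cancels and the PDE becomes the heat equation w_σ = (1/2)w_ηη on η ∈ ℝ.
Initial data: w(η,0) = u(η,0) = -2sin(2η) + 3sin(4η) + sin(5η).
On η ∈ ℝ each mode satisfies (sin(nη))″ = -n² sin(nη), so exp(-n²σ/2) sin(nη) solves the heat equation; by superposition w(η,σ) = Σ c_n exp(-n²σ/2) sin(nη).
Reading off the coefficients: c_2=-2, c_4=3, c_5=1, so w(η,σ) = -2exp(-2σ)sin(2η) + 3exp(-8σ)sin(4η) + exp(-25σ/2)sin(5η).
Substituting back η = x + t, σ = t: u(x,t) = w(x + t, t).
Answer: u(x, t) = -2exp(-2t)sin(2t + 2x) + 3exp(-8t)sin(4t + 4x) + exp(-25t/2)sin(5t + 5x)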